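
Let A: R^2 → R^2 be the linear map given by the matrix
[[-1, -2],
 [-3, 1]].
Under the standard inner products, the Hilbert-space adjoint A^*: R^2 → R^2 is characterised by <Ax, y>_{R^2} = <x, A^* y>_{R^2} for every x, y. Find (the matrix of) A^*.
A^* = A^T =
[[-1, -3],
 [-2, 1]]

For real matrices with standard dot products, the defining identity <Ax, y> = <x, A^* y> gives (Ax)^T y = x^T (A^*) y, i.e. x^T A^T y = x^T (A^*) y. Since this holds for all x, y, we must have A^* = A^T. Therefore
A^* =
[[-1, -3],
 [-2, 1]].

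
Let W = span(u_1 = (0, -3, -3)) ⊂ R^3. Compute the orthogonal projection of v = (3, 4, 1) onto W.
proj_W(v) = (0, 5/2, 5/2)

Set up U = [u_1 | ... | u_1] ∈ R^(3×1). The projector onto W = col(U) is P = U (U^T U)^(-1) U^T.
Compute U^T U =
  [18],
and U^T v = (-15).
Solve U^T U · c = U^T v for the coefficients: c = (-5/6). The projection is proj_W(v) = U c.
Check: (v - proj_W(v)) · u_1 = 0  (should be 0).
Result: proj_W(v) = (0, 5/2, 5/2).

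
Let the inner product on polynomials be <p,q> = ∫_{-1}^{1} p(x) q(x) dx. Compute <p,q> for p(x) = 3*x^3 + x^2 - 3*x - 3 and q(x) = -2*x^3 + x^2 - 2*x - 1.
<p,q> = 632/105

Expand the product: p(x)·q(x) = -6*x^6 + x^5 + x^4 - 2*x^3 + 2*x^2 + 9*x + 3.
∫_{-1}^{1} of each monomial x^k gives [2/(k+1) if k even, 0 if k odd]. Integrating term-by-term (or equivalently evaluating the antiderivative F(x) = -6*x^7/7 + x^6/6 + x^5/5 - x^4/2 + 2*x^3/3 + 9*x^2/2 + 3*x at the endpoints):
  F(1) − F(−1) = 1507/210 − (81/70) = 632/105.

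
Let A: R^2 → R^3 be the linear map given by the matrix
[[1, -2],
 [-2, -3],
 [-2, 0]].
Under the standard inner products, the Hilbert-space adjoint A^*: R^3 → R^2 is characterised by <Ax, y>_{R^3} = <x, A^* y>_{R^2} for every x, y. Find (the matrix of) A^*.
A^* = A^T =
[[1, -2, -2],
 [-2, -3, 0]]

For real matrices with standard dot products, the defining identity <Ax, y> = <x, A^* y> gives (Ax)^T y = x^T (A^*) y, i.e. x^T A^T y = x^T (A^*) y. Since this holds for all x, y, we must have A^* = A^T. Therefore
A^* =
[[1, -2, -2],
 [-2, -3, 0]].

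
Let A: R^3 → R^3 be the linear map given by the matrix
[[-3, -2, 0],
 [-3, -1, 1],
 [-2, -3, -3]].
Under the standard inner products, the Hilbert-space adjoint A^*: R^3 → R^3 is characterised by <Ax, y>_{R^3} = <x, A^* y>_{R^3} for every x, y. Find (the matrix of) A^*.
A^* = A^T =
[[-3, -3, -2],
 [-2, -1, -3],
 [0, 1, -3]]

For real matrices with standard dot products, the defining identity <Ax, y> = <x, A^* y> gives (Ax)^T y = x^T (A^*) y, i.e. x^T A^T y = x^T (A^*) y. Since this holds for all x, y, we must have A^* = A^T. Therefore
A^* =
[[-3, -3, -2],
 [-2, -1, -3],
 [0, 1, -3]].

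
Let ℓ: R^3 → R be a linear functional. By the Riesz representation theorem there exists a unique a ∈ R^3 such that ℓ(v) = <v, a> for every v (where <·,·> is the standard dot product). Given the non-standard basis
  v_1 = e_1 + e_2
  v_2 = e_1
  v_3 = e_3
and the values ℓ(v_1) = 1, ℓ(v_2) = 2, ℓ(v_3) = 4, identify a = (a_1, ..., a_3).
a = (2, -1, 4)

Write a = (a_1, ..., a_3) in the standard basis. For each basis vector v_i, ℓ(v_i) = <v_i, a> is a linear equation in the a_j's. Collect the n equations into a matrix system V a = ℓ, where row i of V is v_i (expressed in the standard basis). Since V is invertible (lower-triangular with 1s on the diagonal, up to permutation), solve by back-substitution:
  V =
[[1, 1, 0],
 [1, 0, 0],
 [0, 0, 1]]
  V a = (1, 2, 4)
Solving gives a = (2, -1, 4).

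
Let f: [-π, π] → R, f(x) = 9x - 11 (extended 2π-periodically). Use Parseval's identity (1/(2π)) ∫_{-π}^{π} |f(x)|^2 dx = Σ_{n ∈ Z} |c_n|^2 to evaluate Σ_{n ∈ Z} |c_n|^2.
Σ |c_n|^2 = 27π^2 + 121

Expand and integrate term by term over [-π, π]:
  ∫ (9x)^2 dx = 81·(2π^3/3); ∫ 2·9·(-11)·x dx = 0 (odd integrand); ∫ (-11)^2 dx = 121·2π.
So (1/(2π)) ∫_{-π}^{π} (9x - 11)^2 dx = 81π^2/3 + 121 = 27π^2 + 121.
Parseval ⇒ Σ |c_n|^2 = 27π^2 + 121.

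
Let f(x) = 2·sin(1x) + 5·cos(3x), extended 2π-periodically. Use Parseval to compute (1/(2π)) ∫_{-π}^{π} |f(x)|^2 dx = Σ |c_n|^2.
Σ |c_n|^2 = 29/2

Expand |f|^2 and use orthogonality of {sin(nx), cos(mx)} on [-π, π]:
  ∫_{-π}^{π} sin(nx)^2 dx = π, ∫ cos(mx)^2 dx = π, and cross terms integrate to 0.
So ∫_{-π}^{π} f(x)^2 dx = 2^2 · π + 5^2 · π = (4 + 25)π.
Divide by 2π: (4 + 25)/2 = 29/2.
By Parseval, this equals Σ |c_n|^2.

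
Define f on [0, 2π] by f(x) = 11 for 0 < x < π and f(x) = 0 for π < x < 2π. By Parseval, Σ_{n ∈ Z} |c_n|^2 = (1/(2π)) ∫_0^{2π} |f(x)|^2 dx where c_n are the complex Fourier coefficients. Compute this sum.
Σ |c_n|^2 = 121/2

Parseval equates the L^2 energy of f (normalised by 1/(2π)) with the ℓ^2 sum of its Fourier coefficients: (1/(2π)) ∫_0^{2π} |f|^2 = Σ |c_n|^2.
Compute the left side: (1/(2π)) [∫_0^π 11^2 dx + ∫_π^{2π} 0^2 dx] = (1/(2π)) · (121π + 0π) = (121 + 0)/2 = 121/2.
So Σ_{n ∈ Z} |c_n|^2 = 121/2.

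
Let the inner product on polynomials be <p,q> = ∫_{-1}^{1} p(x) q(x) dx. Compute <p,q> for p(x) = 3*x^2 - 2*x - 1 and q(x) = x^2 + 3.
<p,q> = 8/15

Expand the product: p(x)·q(x) = 3*x^4 - 2*x^3 + 8*x^2 - 6*x - 3.
∫_{-1}^{1} of each monomial x^k gives [2/(k+1) if k even, 0 if k odd]. Integrating term-by-term (or equivalently evaluating the antiderivative F(x) = 3*x^5/5 - x^4/2 + 8*x^3/3 - 3*x^2 - 3*x at the endpoints):
  F(1) − F(−1) = -97/30 − (-113/30) = 8/15.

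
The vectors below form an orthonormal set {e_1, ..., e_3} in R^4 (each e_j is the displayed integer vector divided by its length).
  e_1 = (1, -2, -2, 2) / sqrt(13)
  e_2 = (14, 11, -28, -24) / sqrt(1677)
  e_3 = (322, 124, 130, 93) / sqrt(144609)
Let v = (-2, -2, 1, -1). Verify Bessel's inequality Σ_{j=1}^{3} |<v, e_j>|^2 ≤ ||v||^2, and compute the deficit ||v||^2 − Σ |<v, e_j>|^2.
Σ |<v, e_j>|^2 = 419/59; ||v||^2 = 10; deficit = 171/59

Write each e_j = u_j / sqrt(<u_j, u_j>) where u_j is the displayed integer vector. Then <v, e_j> = <v, u_j> / sqrt(<u_j, u_j>), so |<v, e_j>|^2 = <v, u_j>^2 / <u_j, u_j>.
Coefficients: <v, e_1> = -2/sqrt(13), <v, e_2> = -54/sqrt(1677), <v, e_3> = -855/sqrt(144609).
Square and sum: Σ |<v, e_j>|^2 = 419/59.
Compute ||v||^2 = v·v = 10.
Deficit = 10 − 419/59 = 171/59 ≥ 0, confirming Bessel's inequality. (The deficit equals ||v − Σ <v,e_j> e_j||^2, the squared distance from v to span{e_j}.)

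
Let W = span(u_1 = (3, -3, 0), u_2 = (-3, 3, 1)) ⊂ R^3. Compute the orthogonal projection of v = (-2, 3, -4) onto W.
proj_W(v) = (-5/2, 5/2, -4)

Set up U = [u_1 | ... | u_2] ∈ R^(3×2). The projector onto W = col(U) is P = U (U^T U)^(-1) U^T.
Compute U^T U =
  [18, -18]
  [-18, 19],
and U^T v = (-15, 11).
Solve U^T U · c = U^T v for the coefficients: c = (-29/6, -4). The projection is proj_W(v) = U c.
Check: (v - proj_W(v)) · u_1 = 0  (should be 0).
Check: (v - proj_W(v)) · u_2 = 0  (should be 0).
Result: proj_W(v) = (-5/2, 5/2, -4).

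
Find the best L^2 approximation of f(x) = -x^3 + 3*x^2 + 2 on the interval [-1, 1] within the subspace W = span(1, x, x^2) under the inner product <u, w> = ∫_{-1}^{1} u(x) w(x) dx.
g(x) = 3*x^2 - 3*x/5 + 2

The best approximation g ∈ W is the orthogonal projection of f onto W. Writing g = a_0 + a_1 x + a_2 x^2, the coefficients solve the normal equations G · a = b where
  G_{ij} = <φ_i, φ_j> and b_i = <f, φ_i>, with φ_0 = 1, φ_1 = x, φ_2 = x^2.
G =
  [2, 0, 2/3]
  [0, 2/3, 0]
  [2/3, 0, 2/5],
b = (6, -2/5, 38/15).
Solving gives a_0 = 2, a_1 = -3/5, a_2 = 3, so
  g(x) = 3*x^2 - 3*x/5 + 2.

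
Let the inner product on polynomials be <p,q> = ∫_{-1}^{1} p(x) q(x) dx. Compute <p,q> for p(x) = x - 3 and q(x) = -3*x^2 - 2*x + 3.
<p,q> = -40/3

Expand the product: p(x)·q(x) = -3*x^3 + 7*x^2 + 9*x - 9.
∫_{-1}^{1} of each monomial x^k gives [2/(k+1) if k even, 0 if k odd]. Integrating term-by-term (or equivalently evaluating the antiderivative F(x) = -3*x^4/4 + 7*x^3/3 + 9*x^2/2 - 9*x at the endpoints):
  F(1) − F(−1) = -35/12 − (125/12) = -40/3.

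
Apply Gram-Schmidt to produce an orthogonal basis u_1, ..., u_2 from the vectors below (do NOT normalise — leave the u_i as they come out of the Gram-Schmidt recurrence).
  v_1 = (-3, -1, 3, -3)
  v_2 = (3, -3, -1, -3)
Orthogonal basis:
  u_1 = (-3, -1, 3, -3)
  u_2 = (3, -3, -1, -3)

Apply the Gram-Schmidt recurrence
  u_1 = v_1
  u_i = v_i − Σ_{j<i} ((v_i · u_j) / (u_j · u_j)) · u_j.

Step by step this gives:
  u_1 = (-3, -1, 3, -3)
  u_2 = (3, -3, -1, -3)

Orthogonality check:
  u_2 · u_1 = 0 (should be 0)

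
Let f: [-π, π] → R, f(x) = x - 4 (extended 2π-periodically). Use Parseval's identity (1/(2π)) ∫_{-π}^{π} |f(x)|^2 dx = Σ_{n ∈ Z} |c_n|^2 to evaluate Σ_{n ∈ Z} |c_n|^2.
Σ |c_n|^2 = π^2/3 + 16

Expand and integrate term by term over [-π, π]:
  ∫ (x)^2 dx = 1·(2π^3/3); ∫ 2·1·(-4)·x dx = 0 (odd integrand); ∫ (-4)^2 dx = 16·2π.
So (1/(2π)) ∫_{-π}^{π} (x - 4)^2 dx = 1π^2/3 + 16 = π^2/3 + 16.
Parseval ⇒ Σ |c_n|^2 = π^2/3 + 16.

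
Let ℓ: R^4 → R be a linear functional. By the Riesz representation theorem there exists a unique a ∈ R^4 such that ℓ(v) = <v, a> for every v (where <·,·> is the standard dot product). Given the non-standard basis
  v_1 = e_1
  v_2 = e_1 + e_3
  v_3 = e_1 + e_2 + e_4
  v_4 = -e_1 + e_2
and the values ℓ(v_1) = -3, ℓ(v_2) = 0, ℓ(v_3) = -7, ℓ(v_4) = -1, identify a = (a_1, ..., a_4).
a = (-3, -4, 3, 0)

Write a = (a_1, ..., a_4) in the standard basis. For each basis vector v_i, ℓ(v_i) = <v_i, a> is a linear equation in the a_j's. Collect the n equations into a matrix system V a = ℓ, where row i of V is v_i (expressed in the standard basis). Since V is invertible (lower-triangular with 1s on the diagonal, up to permutation), solve by back-substitution:
  V =
[[1, 0, 0, 0],
 [1, 0, 1, 0],
 [1, 1, 0, 1],
 [-1, 1, 0, 0]]
  V a = (-3, 0, -7, -1)
Solving gives a = (-3, -4, 3, 0).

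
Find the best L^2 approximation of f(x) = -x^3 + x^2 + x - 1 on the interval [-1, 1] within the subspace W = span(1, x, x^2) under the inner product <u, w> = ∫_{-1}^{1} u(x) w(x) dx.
g(x) = x^2 + 2*x/5 - 1

The best approximation g ∈ W is the orthogonal projection of f onto W. Writing g = a_0 + a_1 x + a_2 x^2, the coefficients solve the normal equations G · a = b where
  G_{ij} = <φ_i, φ_j> and b_i = <f, φ_i>, with φ_0 = 1, φ_1 = x, φ_2 = x^2.
G =
  [2, 0, 2/3]
  [0, 2/3, 0]
  [2/3, 0, 2/5],
b = (-4/3, 4/15, -4/15).
Solving gives a_0 = -1, a_1 = 2/5, a_2 = 1, so
  g(x) = x^2 + 2*x/5 - 1.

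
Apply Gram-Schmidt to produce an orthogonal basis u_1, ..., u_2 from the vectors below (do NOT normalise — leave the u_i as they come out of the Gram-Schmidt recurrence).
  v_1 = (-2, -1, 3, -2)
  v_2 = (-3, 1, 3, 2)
Orthogonal basis:
  u_1 = (-2, -1, 3, -2)
  u_2 = (-17/9, 14/9, 4/3, 28/9)

Apply the Gram-Schmidt recurrence
  u_1 = v_1
  u_i = v_i − Σ_{j<i} ((v_i · u_j) / (u_j · u_j)) · u_j.

Step by step this gives:
  u_1 = (-2, -1, 3, -2)
  u_2 = (-17/9, 14/9, 4/3, 28/9)

Orthogonality check:
  u_2 · u_1 = 0 (should be 0)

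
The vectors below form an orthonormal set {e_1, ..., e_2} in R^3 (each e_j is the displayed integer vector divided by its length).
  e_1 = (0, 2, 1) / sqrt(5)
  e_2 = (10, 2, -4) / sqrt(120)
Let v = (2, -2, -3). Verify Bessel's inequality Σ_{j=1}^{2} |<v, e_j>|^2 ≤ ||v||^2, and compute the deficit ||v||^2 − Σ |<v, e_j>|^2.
Σ |<v, e_j>|^2 = 49/3; ||v||^2 = 17; deficit = 2/3

Write each e_j = u_j / sqrt(<u_j, u_j>) where u_j is the displayed integer vector. Then <v, e_j> = <v, u_j> / sqrt(<u_j, u_j>), so |<v, e_j>|^2 = <v, u_j>^2 / <u_j, u_j>.
Coefficients: <v, e_1> = -7/sqrt(5), <v, e_2> = 28/sqrt(120).
Square and sum: Σ |<v, e_j>|^2 = 49/3.
Compute ||v||^2 = v·v = 17.
Deficit = 17 − 49/3 = 2/3 ≥ 0, confirming Bessel's inequality. (The deficit equals ||v − Σ <v,e_j> e_j||^2, the squared distance from v to span{e_j}.)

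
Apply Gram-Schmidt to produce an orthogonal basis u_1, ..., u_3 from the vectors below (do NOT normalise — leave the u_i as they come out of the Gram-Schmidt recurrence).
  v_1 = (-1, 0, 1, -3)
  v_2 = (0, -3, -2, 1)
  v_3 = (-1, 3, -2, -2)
Orthogonal basis:
  u_1 = (-1, 0, 1, -3)
  u_2 = (-5/11, -3, -17/11, -4/11)
  u_3 = (-94/129, 77/43, -397/129, -101/129)

Apply the Gram-Schmidt recurrence
  u_1 = v_1
  u_i = v_i − Σ_{j<i} ((v_i · u_j) / (u_j · u_j)) · u_j.

Step by step this gives:
  u_1 = (-1, 0, 1, -3)
  u_2 = (-5/11, -3, -17/11, -4/11)
  u_3 = (-94/129, 77/43, -397/129, -101/129)

Orthogonality check:
  u_2 · u_1 = 0 (should be 0)
  u_3 · u_1 = 0 (should be 0)
  u_3 · u_2 = 0 (should be 0)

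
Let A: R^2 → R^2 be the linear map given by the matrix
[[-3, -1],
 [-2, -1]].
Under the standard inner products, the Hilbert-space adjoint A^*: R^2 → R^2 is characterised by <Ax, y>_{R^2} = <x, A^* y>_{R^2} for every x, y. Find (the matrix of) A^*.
A^* = A^T =
[[-3, -2],
 [-1, -1]]

For real matrices with standard dot products, the defining identity <Ax, y> = <x, A^* y> gives (Ax)^T y = x^T (A^*) y, i.e. x^T A^T y = x^T (A^*) y. Since this holds for all x, y, we must have A^* = A^T. Therefore
A^* =
[[-3, -2],
 [-1, -1]].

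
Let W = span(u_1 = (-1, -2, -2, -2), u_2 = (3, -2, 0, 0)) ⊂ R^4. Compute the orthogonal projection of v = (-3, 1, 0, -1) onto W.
proj_W(v) = (-61/21, 8/7, -25/42, -25/42)

Set up U = [u_1 | ... | u_2] ∈ R^(4×2). The projector onto W = col(U) is P = U (U^T U)^(-1) U^T.
Compute U^T U =
  [13, 1]
  [1, 13],
and U^T v = (3, -11).
Solve U^T U · c = U^T v for the coefficients: c = (25/84, -73/84). The projection is proj_W(v) = U c.
Check: (v - proj_W(v)) · u_1 = 0  (should be 0).
Check: (v - proj_W(v)) · u_2 = 0  (should be 0).
Result: proj_W(v) = (-61/21, 8/7, -25/42, -25/42).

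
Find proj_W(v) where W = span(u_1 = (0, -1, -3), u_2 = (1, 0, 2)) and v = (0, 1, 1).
proj_W(v) = (-2/7, 4/7, 8/7)

Set up U = [u_1 | ... | u_2] ∈ R^(3×2). The projector onto W = col(U) is P = U (U^T U)^(-1) U^T.
Compute U^T U =
  [10, -6]
  [-6, 5],
and U^T v = (-4, 2).
Solve U^T U · c = U^T v for the coefficients: c = (-4/7, -2/7). The projection is proj_W(v) = U c.
Check: (v - proj_W(v)) · u_1 = 0  (should be 0).
Check: (v - proj_W(v)) · u_2 = 0  (should be 0).
Result: proj_W(v) = (-2/7, 4/7, 8/7).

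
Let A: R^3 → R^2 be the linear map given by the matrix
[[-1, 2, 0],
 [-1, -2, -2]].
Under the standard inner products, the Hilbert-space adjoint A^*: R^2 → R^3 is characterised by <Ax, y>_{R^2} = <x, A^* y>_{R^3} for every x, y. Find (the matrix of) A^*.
A^* = A^T =
[[-1, -1],
 [2, -2],
 [0, -2]]

For real matrices with standard dot products, the defining identity <Ax, y> = <x, A^* y> gives (Ax)^T y = x^T (A^*) y, i.e. x^T A^T y = x^T (A^*) y. Since this holds for all x, y, we must have A^* = A^T. Therefore
A^* =
[[-1, -1],
 [2, -2],
 [0, -2]].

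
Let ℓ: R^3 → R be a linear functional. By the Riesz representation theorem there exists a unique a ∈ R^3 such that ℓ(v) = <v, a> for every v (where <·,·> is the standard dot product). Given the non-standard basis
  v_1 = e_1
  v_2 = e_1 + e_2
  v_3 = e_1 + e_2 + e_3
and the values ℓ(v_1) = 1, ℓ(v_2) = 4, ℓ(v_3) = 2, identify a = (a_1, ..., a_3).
a = (1, 3, -2)

Write a = (a_1, ..., a_3) in the standard basis. For each basis vector v_i, ℓ(v_i) = <v_i, a> is a linear equation in the a_j's. Collect the n equations into a matrix system V a = ℓ, where row i of V is v_i (expressed in the standard basis). Since V is invertible (lower-triangular with 1s on the diagonal, up to permutation), solve by back-substitution:
  V =
[[1, 0, 0],
 [1, 1, 0],
 [1, 1, 1]]
  V a = (1, 4, 2)
Solving gives a = (1, 3, -2).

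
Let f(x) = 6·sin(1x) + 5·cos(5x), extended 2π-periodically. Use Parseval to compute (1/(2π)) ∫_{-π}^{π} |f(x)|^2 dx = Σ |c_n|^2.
Σ |c_n|^2 = 61/2

Expand |f|^2 and use orthogonality of {sin(nx), cos(mx)} on [-π, π]:
  ∫_{-π}^{π} sin(nx)^2 dx = π, ∫ cos(mx)^2 dx = π, and cross terms integrate to 0.
So ∫_{-π}^{π} f(x)^2 dx = 6^2 · π + 5^2 · π = (36 + 25)π.
Divide by 2π: (36 + 25)/2 = 61/2.
By Parseval, this equals Σ |c_n|^2.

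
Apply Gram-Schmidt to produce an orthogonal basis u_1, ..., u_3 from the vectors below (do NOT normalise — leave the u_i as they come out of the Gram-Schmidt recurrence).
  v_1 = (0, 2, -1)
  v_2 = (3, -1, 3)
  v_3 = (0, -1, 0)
Orthogonal basis:
  u_1 = (0, 2, -1)
  u_2 = (3, 1, 2)
  u_3 = (3/14, -9/70, -9/35)

Apply the Gram-Schmidt recurrence
  u_1 = v_1
  u_i = v_i − Σ_{j<i} ((v_i · u_j) / (u_j · u_j)) · u_j.

Step by step this gives:
  u_1 = (0, 2, -1)
  u_2 = (3, 1, 2)
  u_3 = (3/14, -9/70, -9/35)

Orthogonality check:
  u_2 · u_1 = 0 (should be 0)
  u_3 · u_1 = 0 (should be 0)
  u_3 · u_2 = 0 (should be 0)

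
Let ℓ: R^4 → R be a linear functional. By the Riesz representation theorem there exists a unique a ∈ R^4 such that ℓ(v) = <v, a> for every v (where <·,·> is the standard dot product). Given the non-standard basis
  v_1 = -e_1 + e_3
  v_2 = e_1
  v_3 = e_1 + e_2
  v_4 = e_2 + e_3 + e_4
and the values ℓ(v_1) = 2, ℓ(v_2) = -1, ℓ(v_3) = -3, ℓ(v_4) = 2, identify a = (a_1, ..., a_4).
a = (-1, -2, 1, 3)

Write a = (a_1, ..., a_4) in the standard basis. For each basis vector v_i, ℓ(v_i) = <v_i, a> is a linear equation in the a_j's. Collect the n equations into a matrix system V a = ℓ, where row i of V is v_i (expressed in the standard basis). Since V is invertible (lower-triangular with 1s on the diagonal, up to permutation), solve by back-substitution:
  V =
[[-1, 0, 1, 0],
 [1, 0, 0, 0],
 [1, 1, 0, 0],
 [0, 1, 1, 1]]
  V a = (2, -1, -3, 2)
Solving gives a = (-1, -2, 1, 3).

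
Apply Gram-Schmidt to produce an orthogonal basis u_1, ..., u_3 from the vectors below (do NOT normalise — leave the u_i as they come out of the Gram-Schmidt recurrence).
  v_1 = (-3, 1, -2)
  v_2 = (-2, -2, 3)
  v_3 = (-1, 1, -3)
Orthogonal basis:
  u_1 = (-3, 1, -2)
  u_2 = (-17/7, -13/7, 19/7)
  u_3 = (5/117, -5/9, -40/117)

Apply the Gram-Schmidt recurrence
  u_1 = v_1
  u_i = v_i − Σ_{j<i} ((v_i · u_j) / (u_j · u_j)) · u_j.

Step by step this gives:
  u_1 = (-3, 1, -2)
  u_2 = (-17/7, -13/7, 19/7)
  u_3 = (5/117, -5/9, -40/117)

Orthogonality check:
  u_2 · u_1 = 0 (should be 0)
  u_3 · u_1 = 0 (should be 0)
  u_3 · u_2 = 0 (should be 0)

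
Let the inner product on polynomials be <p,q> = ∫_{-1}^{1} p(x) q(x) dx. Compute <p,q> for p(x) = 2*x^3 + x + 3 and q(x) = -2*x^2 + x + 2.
<p,q> = 142/15

Expand the product: p(x)·q(x) = -4*x^5 + 2*x^4 + 2*x^3 - 5*x^2 + 5*x + 6.
∫_{-1}^{1} of each monomial x^k gives [2/(k+1) if k even, 0 if k odd]. Integrating term-by-term (or equivalently evaluating the antiderivative F(x) = -2*x^6/3 + 2*x^5/5 + x^4/2 - 5*x^3/3 + 5*x^2/2 + 6*x at the endpoints):
  F(1) − F(−1) = 106/15 − (-12/5) = 142/15.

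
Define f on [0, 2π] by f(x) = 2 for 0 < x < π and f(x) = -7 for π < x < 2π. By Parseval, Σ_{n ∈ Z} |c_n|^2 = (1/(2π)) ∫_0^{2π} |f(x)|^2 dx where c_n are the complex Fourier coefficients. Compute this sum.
Σ |c_n|^2 = 53/2

Parseval equates the L^2 energy of f (normalised by 1/(2π)) with the ℓ^2 sum of its Fourier coefficients: (1/(2π)) ∫_0^{2π} |f|^2 = Σ |c_n|^2.
Compute the left side: (1/(2π)) [∫_0^π 2^2 dx + ∫_π^{2π} (-7)^2 dx] = (1/(2π)) · (4π + 49π) = (4 + 49)/2 = 53/2.
So Σ_{n ∈ Z} |c_n|^2 = 53/2.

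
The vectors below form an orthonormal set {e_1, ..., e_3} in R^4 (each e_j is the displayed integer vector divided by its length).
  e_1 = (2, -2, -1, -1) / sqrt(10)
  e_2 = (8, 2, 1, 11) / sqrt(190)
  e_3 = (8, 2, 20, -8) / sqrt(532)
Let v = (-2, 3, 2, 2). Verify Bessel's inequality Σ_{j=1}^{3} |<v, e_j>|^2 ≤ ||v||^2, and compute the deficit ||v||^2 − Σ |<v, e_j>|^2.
Σ |<v, e_j>|^2 = 21; ||v||^2 = 21; deficit = 0

Write each e_j = u_j / sqrt(<u_j, u_j>) where u_j is the displayed integer vector. Then <v, e_j> = <v, u_j> / sqrt(<u_j, u_j>), so |<v, e_j>|^2 = <v, u_j>^2 / <u_j, u_j>.
Coefficients: <v, e_1> = -14/sqrt(10), <v, e_2> = 14/sqrt(190), <v, e_3> = 14/sqrt(532).
Square and sum: Σ |<v, e_j>|^2 = 21.
Compute ||v||^2 = v·v = 21.
Deficit = 21 − 21 = 0 ≥ 0, confirming Bessel's inequality. (The deficit equals ||v − Σ <v,e_j> e_j||^2, the squared distance from v to span{e_j}.)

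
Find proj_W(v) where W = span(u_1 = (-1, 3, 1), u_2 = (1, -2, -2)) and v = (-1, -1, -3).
proj_W(v) = (7/9, -5/9, -23/9)

Set up U = [u_1 | ... | u_2] ∈ R^(3×2). The projector onto W = col(U) is P = U (U^T U)^(-1) U^T.
Compute U^T U =
  [11, -9]
  [-9, 9],
and U^T v = (-5, 7).
Solve U^T U · c = U^T v for the coefficients: c = (1, 16/9). The projection is proj_W(v) = U c.
Check: (v - proj_W(v)) · u_1 = 0  (should be 0).
Check: (v - proj_W(v)) · u_2 = 0  (should be 0).
Result: proj_W(v) = (7/9, -5/9, -23/9).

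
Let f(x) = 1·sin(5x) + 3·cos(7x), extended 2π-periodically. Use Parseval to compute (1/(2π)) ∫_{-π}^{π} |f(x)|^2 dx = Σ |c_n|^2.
Σ |c_n|^2 = 5

Expand |f|^2 and use orthogonality of {sin(nx), cos(mx)} on [-π, π]:
  ∫_{-π}^{π} sin(nx)^2 dx = π, ∫ cos(mx)^2 dx = π, and cross terms integrate to 0.
So ∫_{-π}^{π} f(x)^2 dx = 1^2 · π + 3^2 · π = (1 + 9)π.
Divide by 2π: (1 + 9)/2 = 5.
By Parseval, this equals Σ |c_n|^2.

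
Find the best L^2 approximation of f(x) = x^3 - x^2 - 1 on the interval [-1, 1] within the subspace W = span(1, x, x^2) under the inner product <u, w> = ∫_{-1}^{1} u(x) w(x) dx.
g(x) = -x^2 + 3*x/5 - 1

The best approximation g ∈ W is the orthogonal projection of f onto W. Writing g = a_0 + a_1 x + a_2 x^2, the coefficients solve the normal equations G · a = b where
  G_{ij} = <φ_i, φ_j> and b_i = <f, φ_i>, with φ_0 = 1, φ_1 = x, φ_2 = x^2.
G =
  [2, 0, 2/3]
  [0, 2/3, 0]
  [2/3, 0, 2/5],
b = (-8/3, 2/5, -16/15).
Solving gives a_0 = -1, a_1 = 3/5, a_2 = -1, so
  g(x) = -x^2 + 3*x/5 - 1.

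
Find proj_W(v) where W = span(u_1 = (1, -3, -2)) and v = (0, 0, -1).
proj_W(v) = (1/7, -3/7, -2/7)

Set up U = [u_1 | ... | u_1] ∈ R^(3×1). The projector onto W = col(U) is P = U (U^T U)^(-1) U^T.
Compute U^T U =
  [14],
and U^T v = (2).
Solve U^T U · c = U^T v for the coefficients: c = (1/7). The projection is proj_W(v) = U c.
Check: (v - proj_W(v)) · u_1 = 0  (should be 0).
Result: proj_W(v) = (1/7, -3/7, -2/7).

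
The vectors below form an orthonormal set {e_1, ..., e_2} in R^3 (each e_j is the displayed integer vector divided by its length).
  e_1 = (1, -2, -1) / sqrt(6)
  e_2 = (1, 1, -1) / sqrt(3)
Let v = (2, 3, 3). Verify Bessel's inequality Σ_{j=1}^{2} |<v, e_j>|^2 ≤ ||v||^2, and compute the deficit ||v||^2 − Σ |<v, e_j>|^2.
Σ |<v, e_j>|^2 = 19/2; ||v||^2 = 22; deficit = 25/2

Write each e_j = u_j / sqrt(<u_j, u_j>) where u_j is the displayed integer vector. Then <v, e_j> = <v, u_j> / sqrt(<u_j, u_j>), so |<v, e_j>|^2 = <v, u_j>^2 / <u_j, u_j>.
Coefficients: <v, e_1> = -7/sqrt(6), <v, e_2> = 2/sqrt(3).
Square and sum: Σ |<v, e_j>|^2 = 19/2.
Compute ||v||^2 = v·v = 22.
Deficit = 22 − 19/2 = 25/2 ≥ 0, confirming Bessel's inequality. (The deficit equals ||v − Σ <v,e_j> e_j||^2, the squared distance from v to span{e_j}.)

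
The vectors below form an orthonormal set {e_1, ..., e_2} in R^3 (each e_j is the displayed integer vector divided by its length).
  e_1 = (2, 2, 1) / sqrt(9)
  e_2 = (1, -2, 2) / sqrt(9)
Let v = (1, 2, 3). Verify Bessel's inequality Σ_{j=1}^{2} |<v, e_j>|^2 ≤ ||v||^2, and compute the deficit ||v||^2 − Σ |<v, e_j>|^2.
Σ |<v, e_j>|^2 = 10; ||v||^2 = 14; deficit = 4

Write each e_j = u_j / sqrt(<u_j, u_j>) where u_j is the displayed integer vector. Then <v, e_j> = <v, u_j> / sqrt(<u_j, u_j>), so |<v, e_j>|^2 = <v, u_j>^2 / <u_j, u_j>.
Coefficients: <v, e_1> = 9/sqrt(9), <v, e_2> = 3/sqrt(9).
Square and sum: Σ |<v, e_j>|^2 = 10.
Compute ||v||^2 = v·v = 14.
Deficit = 14 − 10 = 4 ≥ 0, confirming Bessel's inequality. (The deficit equals ||v − Σ <v,e_j> e_j||^2, the squared distance from v to span{e_j}.)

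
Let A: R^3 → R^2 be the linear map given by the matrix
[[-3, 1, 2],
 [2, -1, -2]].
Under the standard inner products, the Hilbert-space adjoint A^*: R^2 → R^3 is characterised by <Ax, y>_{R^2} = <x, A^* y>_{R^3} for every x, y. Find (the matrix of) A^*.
A^* = A^T =
[[-3, 2],
 [1, -1],
 [2, -2]]

For real matrices with standard dot products, the defining identity <Ax, y> = <x, A^* y> gives (Ax)^T y = x^T (A^*) y, i.e. x^T A^T y = x^T (A^*) y. Since this holds for all x, y, we must have A^* = A^T. Therefore
A^* =
[[-3, 2],
 [1, -1],
 [2, -2]].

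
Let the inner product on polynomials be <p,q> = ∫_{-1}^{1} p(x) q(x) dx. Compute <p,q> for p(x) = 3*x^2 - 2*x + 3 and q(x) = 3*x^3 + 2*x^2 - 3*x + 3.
<p,q> = 32

Expand the product: p(x)·q(x) = 9*x^5 - 4*x^3 + 21*x^2 - 15*x + 9.
∫_{-1}^{1} of each monomial x^k gives [2/(k+1) if k even, 0 if k odd]. Integrating term-by-term (or equivalently evaluating the antiderivative F(x) = 3*x^6/2 - x^4 + 7*x^3 - 15*x^2/2 + 9*x at the endpoints):
  F(1) − F(−1) = 9 − (-23) = 32.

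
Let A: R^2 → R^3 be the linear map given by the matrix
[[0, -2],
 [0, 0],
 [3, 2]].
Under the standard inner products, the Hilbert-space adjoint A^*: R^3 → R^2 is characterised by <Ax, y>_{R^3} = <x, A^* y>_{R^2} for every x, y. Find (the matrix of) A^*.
A^* = A^T =
[[0, 0, 3],
 [-2, 0, 2]]

For real matrices with standard dot products, the defining identity <Ax, y> = <x, A^* y> gives (Ax)^T y = x^T (A^*) y, i.e. x^T A^T y = x^T (A^*) y. Since this holds for all x, y, we must have A^* = A^T. Therefore
A^* =
[[0, 0, 3],
 [-2, 0, 2]].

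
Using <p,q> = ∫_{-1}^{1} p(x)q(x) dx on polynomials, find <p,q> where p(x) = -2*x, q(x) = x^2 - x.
<p,q> = 4/3

Expand the product: p(x)·q(x) = -2*x^3 + 2*x^2.
∫_{-1}^{1} of each monomial x^k gives [2/(k+1) if k even, 0 if k odd]. Integrating term-by-term (or equivalently evaluating the antiderivative F(x) = -x^4/2 + 2*x^3/3 at the endpoints):
  F(1) − F(−1) = 1/6 − (-7/6) = 4/3.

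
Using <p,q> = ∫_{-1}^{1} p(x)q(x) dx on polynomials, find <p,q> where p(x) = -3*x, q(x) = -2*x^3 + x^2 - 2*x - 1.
<p,q> = 32/5

Expand the product: p(x)·q(x) = 6*x^4 - 3*x^3 + 6*x^2 + 3*x.
∫_{-1}^{1} of each monomial x^k gives [2/(k+1) if k even, 0 if k odd]. Integrating term-by-term (or equivalently evaluating the antiderivative F(x) = 6*x^5/5 - 3*x^4/4 + 2*x^3 + 3*x^2/2 at the endpoints):
  F(1) − F(−1) = 79/20 − (-49/20) = 32/5.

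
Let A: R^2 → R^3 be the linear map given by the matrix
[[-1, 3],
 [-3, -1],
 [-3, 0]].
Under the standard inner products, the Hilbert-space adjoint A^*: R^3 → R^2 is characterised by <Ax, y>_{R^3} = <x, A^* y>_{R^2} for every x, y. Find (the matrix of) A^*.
A^* = A^T =
[[-1, -3, -3],
 [3, -1, 0]]

For real matrices with standard dot products, the defining identity <Ax, y> = <x, A^* y> gives (Ax)^T y = x^T (A^*) y, i.e. x^T A^T y = x^T (A^*) y. Since this holds for all x, y, we must have A^* = A^T. Therefore
A^* =
[[-1, -3, -3],
 [3, -1, 0]].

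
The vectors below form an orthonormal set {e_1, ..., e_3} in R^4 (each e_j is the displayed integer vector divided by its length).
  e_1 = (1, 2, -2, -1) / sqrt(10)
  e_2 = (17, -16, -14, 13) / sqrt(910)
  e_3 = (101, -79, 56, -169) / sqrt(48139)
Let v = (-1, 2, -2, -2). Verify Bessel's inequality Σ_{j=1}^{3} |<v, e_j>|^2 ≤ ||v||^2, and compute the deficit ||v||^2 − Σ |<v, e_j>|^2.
Σ |<v, e_j>|^2 = 5581/529; ||v||^2 = 13; deficit = 1296/529

Write each e_j = u_j / sqrt(<u_j, u_j>) where u_j is the displayed integer vector. Then <v, e_j> = <v, u_j> / sqrt(<u_j, u_j>), so |<v, e_j>|^2 = <v, u_j>^2 / <u_j, u_j>.
Coefficients: <v, e_1> = 9/sqrt(10), <v, e_2> = -47/sqrt(910), <v, e_3> = -33/sqrt(48139).
Square and sum: Σ |<v, e_j>|^2 = 5581/529.
Compute ||v||^2 = v·v = 13.
Deficit = 13 − 5581/529 = 1296/529 ≥ 0, confirming Bessel's inequality. (The deficit equals ||v − Σ <v,e_j> e_j||^2, the squared distance from v to span{e_j}.)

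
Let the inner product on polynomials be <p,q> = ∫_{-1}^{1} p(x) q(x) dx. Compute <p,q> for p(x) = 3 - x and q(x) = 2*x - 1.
<p,q> = -22/3

Expand the product: p(x)·q(x) = -2*x^2 + 7*x - 3.
∫_{-1}^{1} of each monomial x^k gives [2/(k+1) if k even, 0 if k odd]. Integrating term-by-term (or equivalently evaluating the antiderivative F(x) = -2*x^3/3 + 7*x^2/2 - 3*x at the endpoints):
  F(1) − F(−1) = -1/6 − (43/6) = -22/3.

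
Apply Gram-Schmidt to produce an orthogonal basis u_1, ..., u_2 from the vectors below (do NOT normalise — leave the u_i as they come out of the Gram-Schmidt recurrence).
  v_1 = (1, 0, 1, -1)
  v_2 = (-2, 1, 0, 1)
Orthogonal basis:
  u_1 = (1, 0, 1, -1)
  u_2 = (-1, 1, 1, 0)

Apply the Gram-Schmidt recurrence
  u_1 = v_1
  u_i = v_i − Σ_{j<i} ((v_i · u_j) / (u_j · u_j)) · u_j.

Step by step this gives:
  u_1 = (1, 0, 1, -1)
  u_2 = (-1, 1, 1, 0)

Orthogonality check:
  u_2 · u_1 = 0 (should be 0)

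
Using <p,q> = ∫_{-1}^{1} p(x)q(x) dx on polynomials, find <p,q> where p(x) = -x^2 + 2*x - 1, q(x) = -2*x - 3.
<p,q> = 16/3

Expand the product: p(x)·q(x) = 2*x^3 - x^2 - 4*x + 3.
∫_{-1}^{1} of each monomial x^k gives [2/(k+1) if k even, 0 if k odd]. Integrating term-by-term (or equivalently evaluating the antiderivative F(x) = x^4/2 - x^3/3 - 2*x^2 + 3*x at the endpoints):
  F(1) − F(−1) = 7/6 − (-25/6) = 16/3.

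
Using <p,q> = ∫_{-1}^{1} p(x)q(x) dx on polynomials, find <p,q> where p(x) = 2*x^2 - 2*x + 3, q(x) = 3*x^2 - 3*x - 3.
<p,q> = -48/5

Expand the product: p(x)·q(x) = 6*x^4 - 12*x^3 + 9*x^2 - 3*x - 9.
∫_{-1}^{1} of each monomial x^k gives [2/(k+1) if k even, 0 if k odd]. Integrating term-by-term (or equivalently evaluating the antiderivative F(x) = 6*x^5/5 - 3*x^4 + 3*x^3 - 3*x^2/2 - 9*x at the endpoints):
  F(1) − F(−1) = -93/10 − (3/10) = -48/5.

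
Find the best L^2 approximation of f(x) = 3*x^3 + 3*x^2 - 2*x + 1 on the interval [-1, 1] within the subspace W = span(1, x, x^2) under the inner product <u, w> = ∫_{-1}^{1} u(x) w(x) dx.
g(x) = 3*x^2 - x/5 + 1

The best approximation g ∈ W is the orthogonal projection of f onto W. Writing g = a_0 + a_1 x + a_2 x^2, the coefficients solve the normal equations G · a = b where
  G_{ij} = <φ_i, φ_j> and b_i = <f, φ_i>, with φ_0 = 1, φ_1 = x, φ_2 = x^2.
G =
  [2, 0, 2/3]
  [0, 2/3, 0]
  [2/3, 0, 2/5],
b = (4, -2/15, 28/15).
Solving gives a_0 = 1, a_1 = -1/5, a_2 = 3, so
  g(x) = 3*x^2 - x/5 + 1.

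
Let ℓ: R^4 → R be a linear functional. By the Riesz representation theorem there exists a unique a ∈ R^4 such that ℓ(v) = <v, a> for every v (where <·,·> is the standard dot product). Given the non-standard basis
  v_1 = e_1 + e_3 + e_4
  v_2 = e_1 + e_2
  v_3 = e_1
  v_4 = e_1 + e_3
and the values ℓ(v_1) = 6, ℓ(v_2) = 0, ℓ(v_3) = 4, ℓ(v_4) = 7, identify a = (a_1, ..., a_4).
a = (4, -4, 3, -1)

Write a = (a_1, ..., a_4) in the standard basis. For each basis vector v_i, ℓ(v_i) = <v_i, a> is a linear equation in the a_j's. Collect the n equations into a matrix system V a = ℓ, where row i of V is v_i (expressed in the standard basis). Since V is invertible (lower-triangular with 1s on the diagonal, up to permutation), solve by back-substitution:
  V =
[[1, 0, 1, 1],
 [1, 1, 0, 0],
 [1, 0, 0, 0],
 [1, 0, 1, 0]]
  V a = (6, 0, 4, 7)
Solving gives a = (4, -4, 3, -1).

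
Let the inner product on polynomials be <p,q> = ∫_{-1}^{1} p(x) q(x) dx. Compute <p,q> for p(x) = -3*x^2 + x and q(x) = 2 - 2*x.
<p,q> = -16/3

Expand the product: p(x)·q(x) = 6*x^3 - 8*x^2 + 2*x.
∫_{-1}^{1} of each monomial x^k gives [2/(k+1) if k even, 0 if k odd]. Integrating term-by-term (or equivalently evaluating the antiderivative F(x) = 3*x^4/2 - 8*x^3/3 + x^2 at the endpoints):
  F(1) − F(−1) = -1/6 − (31/6) = -16/3.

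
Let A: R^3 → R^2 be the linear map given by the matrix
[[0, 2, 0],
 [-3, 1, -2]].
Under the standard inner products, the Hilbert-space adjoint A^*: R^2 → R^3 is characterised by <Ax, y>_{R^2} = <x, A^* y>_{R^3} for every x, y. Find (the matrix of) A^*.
A^* = A^T =
[[0, -3],
 [2, 1],
 [0, -2]]

For real matrices with standard dot products, the defining identity <Ax, y> = <x, A^* y> gives (Ax)^T y = x^T (A^*) y, i.e. x^T A^T y = x^T (A^*) y. Since this holds for all x, y, we must have A^* = A^T. Therefore
A^* =
[[0, -3],
 [2, 1],
 [0, -2]].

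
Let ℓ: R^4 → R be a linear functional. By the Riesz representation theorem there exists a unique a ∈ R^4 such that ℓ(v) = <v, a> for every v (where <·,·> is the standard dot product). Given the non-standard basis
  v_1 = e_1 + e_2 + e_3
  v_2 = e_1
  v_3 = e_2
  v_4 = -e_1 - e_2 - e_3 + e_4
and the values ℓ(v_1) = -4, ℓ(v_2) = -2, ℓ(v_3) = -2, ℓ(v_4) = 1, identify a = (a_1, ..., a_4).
a = (-2, -2, 0, -3)

Write a = (a_1, ..., a_4) in the standard basis. For each basis vector v_i, ℓ(v_i) = <v_i, a> is a linear equation in the a_j's. Collect the n equations into a matrix system V a = ℓ, where row i of V is v_i (expressed in the standard basis). Since V is invertible (lower-triangular with 1s on the diagonal, up to permutation), solve by back-substitution:
  V =
[[1, 1, 1, 0],
 [1, 0, 0, 0],
 [0, 1, 0, 0],
 [-1, -1, -1, 1]]
  V a = (-4, -2, -2, 1)
Solving gives a = (-2, -2, 0, -3).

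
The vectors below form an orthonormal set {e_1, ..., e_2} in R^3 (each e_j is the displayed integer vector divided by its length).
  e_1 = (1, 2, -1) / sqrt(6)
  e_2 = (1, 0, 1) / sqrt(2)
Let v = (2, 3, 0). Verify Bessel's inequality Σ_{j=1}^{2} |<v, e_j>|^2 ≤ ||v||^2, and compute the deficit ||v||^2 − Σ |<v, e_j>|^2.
Σ |<v, e_j>|^2 = 38/3; ||v||^2 = 13; deficit = 1/3

Write each e_j = u_j / sqrt(<u_j, u_j>) where u_j is the displayed integer vector. Then <v, e_j> = <v, u_j> / sqrt(<u_j, u_j>), so |<v, e_j>|^2 = <v, u_j>^2 / <u_j, u_j>.
Coefficients: <v, e_1> = 8/sqrt(6), <v, e_2> = 2/sqrt(2).
Square and sum: Σ |<v, e_j>|^2 = 38/3.
Compute ||v||^2 = v·v = 13.
Deficit = 13 − 38/3 = 1/3 ≥ 0, confirming Bessel's inequality. (The deficit equals ||v − Σ <v,e_j> e_j||^2, the squared distance from v to span{e_j}.)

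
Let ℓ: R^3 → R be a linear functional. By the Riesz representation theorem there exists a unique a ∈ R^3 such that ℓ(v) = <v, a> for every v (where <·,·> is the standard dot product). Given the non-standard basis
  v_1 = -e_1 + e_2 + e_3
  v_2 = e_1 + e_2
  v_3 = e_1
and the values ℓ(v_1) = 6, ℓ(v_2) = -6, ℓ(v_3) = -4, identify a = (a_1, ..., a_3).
a = (-4, -2, 4)

Write a = (a_1, ..., a_3) in the standard basis. For each basis vector v_i, ℓ(v_i) = <v_i, a> is a linear equation in the a_j's. Collect the n equations into a matrix system V a = ℓ, where row i of V is v_i (expressed in the standard basis). Since V is invertible (lower-triangular with 1s on the diagonal, up to permutation), solve by back-substitution:
  V =
[[-1, 1, 1],
 [1, 1, 0],
 [1, 0, 0]]
  V a = (6, -6, -4)
Solving gives a = (-4, -2, 4).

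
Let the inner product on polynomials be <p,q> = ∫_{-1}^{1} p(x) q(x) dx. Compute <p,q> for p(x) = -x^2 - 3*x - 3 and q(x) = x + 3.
<p,q> = -22

Expand the product: p(x)·q(x) = -x^3 - 6*x^2 - 12*x - 9.
∫_{-1}^{1} of each monomial x^k gives [2/(k+1) if k even, 0 if k odd]. Integrating term-by-term (or equivalently evaluating the antiderivative F(x) = -x^4/4 - 2*x^3 - 6*x^2 - 9*x at the endpoints):
  F(1) − F(−1) = -69/4 − (19/4) = -22.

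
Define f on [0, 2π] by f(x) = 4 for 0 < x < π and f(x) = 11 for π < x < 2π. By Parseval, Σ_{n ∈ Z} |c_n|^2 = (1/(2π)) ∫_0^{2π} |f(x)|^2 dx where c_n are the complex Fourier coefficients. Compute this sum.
Σ |c_n|^2 = 137/2

Parseval equates the L^2 energy of f (normalised by 1/(2π)) with the ℓ^2 sum of its Fourier coefficients: (1/(2π)) ∫_0^{2π} |f|^2 = Σ |c_n|^2.
Compute the left side: (1/(2π)) [∫_0^π 4^2 dx + ∫_π^{2π} 11^2 dx] = (1/(2π)) · (16π + 121π) = (16 + 121)/2 = 137/2.
So Σ_{n ∈ Z} |c_n|^2 = 137/2.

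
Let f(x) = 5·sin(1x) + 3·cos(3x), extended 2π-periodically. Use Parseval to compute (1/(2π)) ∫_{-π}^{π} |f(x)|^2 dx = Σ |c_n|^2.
Σ |c_n|^2 = 17

Expand |f|^2 and use orthogonality of {sin(nx), cos(mx)} on [-π, π]:
  ∫_{-π}^{π} sin(nx)^2 dx = π, ∫ cos(mx)^2 dx = π, and cross terms integrate to 0.
So ∫_{-π}^{π} f(x)^2 dx = 5^2 · π + 3^2 · π = (25 + 9)π.
Divide by 2π: (25 + 9)/2 = 17.
By Parseval, this equals Σ |c_n|^2.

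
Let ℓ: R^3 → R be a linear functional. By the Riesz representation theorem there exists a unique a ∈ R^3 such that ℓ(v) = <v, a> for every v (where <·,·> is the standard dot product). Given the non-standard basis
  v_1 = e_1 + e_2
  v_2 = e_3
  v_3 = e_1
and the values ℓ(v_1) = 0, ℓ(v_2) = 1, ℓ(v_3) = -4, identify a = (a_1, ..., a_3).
a = (-4, 4, 1)

Write a = (a_1, ..., a_3) in the standard basis. For each basis vector v_i, ℓ(v_i) = <v_i, a> is a linear equation in the a_j's. Collect the n equations into a matrix system V a = ℓ, where row i of V is v_i (expressed in the standard basis). Since V is invertible (lower-triangular with 1s on the diagonal, up to permutation), solve by back-substitution:
  V =
[[1, 1, 0],
 [0, 0, 1],
 [1, 0, 0]]
  V a = (0, 1, -4)
Solving gives a = (-4, 4, 1).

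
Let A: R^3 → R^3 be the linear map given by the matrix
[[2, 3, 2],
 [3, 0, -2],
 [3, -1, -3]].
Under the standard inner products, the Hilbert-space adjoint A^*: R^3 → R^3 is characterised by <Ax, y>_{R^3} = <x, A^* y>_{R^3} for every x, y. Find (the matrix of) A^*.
A^* = A^T =
[[2, 3, 3],
 [3, 0, -1],
 [2, -2, -3]]

For real matrices with standard dot products, the defining identity <Ax, y> = <x, A^* y> gives (Ax)^T y = x^T (A^*) y, i.e. x^T A^T y = x^T (A^*) y. Since this holds for all x, y, we must have A^* = A^T. Therefore
A^* =
[[2, 3, 3],
 [3, 0, -1],
 [2, -2, -3]].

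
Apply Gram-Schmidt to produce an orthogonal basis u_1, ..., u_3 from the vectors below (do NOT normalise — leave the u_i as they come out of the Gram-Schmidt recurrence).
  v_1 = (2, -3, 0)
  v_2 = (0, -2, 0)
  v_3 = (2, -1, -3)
Orthogonal basis:
  u_1 = (2, -3, 0)
  u_2 = (-12/13, -8/13, 0)
  u_3 = (0, 0, -3)

Apply the Gram-Schmidt recurrence
  u_1 = v_1
  u_i = v_i − Σ_{j<i} ((v_i · u_j) / (u_j · u_j)) · u_j.

Step by step this gives:
  u_1 = (2, -3, 0)
  u_2 = (-12/13, -8/13, 0)
  u_3 = (0, 0, -3)

Orthogonality check:
  u_2 · u_1 = 0 (should be 0)
  u_3 · u_1 = 0 (should be 0)
  u_3 · u_2 = 0 (should be 0)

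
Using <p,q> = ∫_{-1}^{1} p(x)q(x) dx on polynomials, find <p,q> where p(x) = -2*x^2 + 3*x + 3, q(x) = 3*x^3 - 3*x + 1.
<p,q> = 34/15

Expand the product: p(x)·q(x) = -6*x^5 + 9*x^4 + 15*x^3 - 11*x^2 - 6*x + 3.
∫_{-1}^{1} of each monomial x^k gives [2/(k+1) if k even, 0 if k odd]. Integrating term-by-term (or equivalently evaluating the antiderivative F(x) = -x^6 + 9*x^5/5 + 15*x^4/4 - 11*x^3/3 - 3*x^2 + 3*x at the endpoints):
  F(1) − F(−1) = 53/60 − (-83/60) = 34/15.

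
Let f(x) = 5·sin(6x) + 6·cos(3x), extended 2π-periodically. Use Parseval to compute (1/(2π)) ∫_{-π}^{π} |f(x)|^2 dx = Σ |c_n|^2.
Σ |c_n|^2 = 61/2

Expand |f|^2 and use orthogonality of {sin(nx), cos(mx)} on [-π, π]:
  ∫_{-π}^{π} sin(nx)^2 dx = π, ∫ cos(mx)^2 dx = π, and cross terms integrate to 0.
So ∫_{-π}^{π} f(x)^2 dx = 5^2 · π + 6^2 · π = (25 + 36)π.
Divide by 2π: (25 + 36)/2 = 61/2.
By Parseval, this equals Σ |c_n|^2.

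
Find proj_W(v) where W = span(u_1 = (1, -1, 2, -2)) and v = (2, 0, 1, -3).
proj_W(v) = (1, -1, 2, -2)

Set up U = [u_1 | ... | u_1] ∈ R^(4×1). The projector onto W = col(U) is P = U (U^T U)^(-1) U^T.
Compute U^T U =
  [10],
and U^T v = (10).
Solve U^T U · c = U^T v for the coefficients: c = (1). The projection is proj_W(v) = U c.
Check: (v - proj_W(v)) · u_1 = 0  (should be 0).
Result: proj_W(v) = (1, -1, 2, -2).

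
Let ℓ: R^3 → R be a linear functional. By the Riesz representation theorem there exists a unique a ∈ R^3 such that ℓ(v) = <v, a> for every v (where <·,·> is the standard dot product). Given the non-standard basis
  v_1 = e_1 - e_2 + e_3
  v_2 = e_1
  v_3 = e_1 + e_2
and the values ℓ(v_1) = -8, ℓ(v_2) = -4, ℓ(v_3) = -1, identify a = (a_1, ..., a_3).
a = (-4, 3, -1)

Write a = (a_1, ..., a_3) in the standard basis. For each basis vector v_i, ℓ(v_i) = <v_i, a> is a linear equation in the a_j's. Collect the n equations into a matrix system V a = ℓ, where row i of V is v_i (expressed in the standard basis). Since V is invertible (lower-triangular with 1s on the diagonal, up to permutation), solve by back-substitution:
  V =
[[1, -1, 1],
 [1, 0, 0],
 [1, 1, 0]]
  V a = (-8, -4, -1)
Solving gives a = (-4, 3, -1).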